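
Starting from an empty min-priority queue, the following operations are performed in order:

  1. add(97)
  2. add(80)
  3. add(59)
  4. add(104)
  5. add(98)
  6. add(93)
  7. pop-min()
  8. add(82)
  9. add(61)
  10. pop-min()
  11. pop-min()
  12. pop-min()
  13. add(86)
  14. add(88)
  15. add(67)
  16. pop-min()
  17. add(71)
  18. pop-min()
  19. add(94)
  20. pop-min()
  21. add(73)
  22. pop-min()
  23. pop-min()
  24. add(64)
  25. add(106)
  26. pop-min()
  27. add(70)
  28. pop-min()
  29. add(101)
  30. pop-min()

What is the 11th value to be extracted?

70

insert 97 → {97}
insert 80 → {80, 97}
insert 59 → {59, 80, 97}
insert 104 → {59, 80, 97, 104}
insert 98 → {59, 80, 97, 98, 104}
insert 93 → {59, 80, 93, 97, 98, 104}
pop-min → 59; now {80, 93, 97, 98, 104}
insert 82 → {80, 82, 93, 97, 98, 104}
insert 61 → {61, 80, 82, 93, 97, 98, 104}
pop-min → 61; now {80, 82, 93, 97, 98, 104}
pop-min → 80; now {82, 93, 97, 98, 104}
pop-min → 82; now {93, 97, 98, 104}
insert 86 → {86, 93, 97, 98, 104}
insert 88 → {86, 88, 93, 97, 98, 104}
insert 67 → {67, 86, 88, 93, 97, 98, 104}
pop-min → 67; now {86, 88, 93, 97, 98, 104}
insert 71 → {71, 86, 88, 93, 97, 98, 104}
pop-min → 71; now {86, 88, 93, 97, 98, 104}
insert 94 → {86, 88, 93, 94, 97, 98, 104}
pop-min → 86; now {88, 93, 94, 97, 98, 104}
insert 73 → {73, 88, 93, 94, 97, 98, 104}
pop-min → 73; now {88, 93, 94, 97, 98, 104}
pop-min → 88; now {93, 94, 97, 98, 104}
insert 64 → {64, 93, 94, 97, 98, 104}
insert 106 → {64, 93, 94, 97, 98, 104, 106}
pop-min → 64; now {93, 94, 97, 98, 104, 106}
insert 70 → {70, 93, 94, 97, 98, 104, 106}
pop-min → 70; now {93, 94, 97, 98, 104, 106}
insert 101 → {93, 94, 97, 98, 101, 104, 106}
pop-min → 93; now {94, 97, 98, 101, 104, 106}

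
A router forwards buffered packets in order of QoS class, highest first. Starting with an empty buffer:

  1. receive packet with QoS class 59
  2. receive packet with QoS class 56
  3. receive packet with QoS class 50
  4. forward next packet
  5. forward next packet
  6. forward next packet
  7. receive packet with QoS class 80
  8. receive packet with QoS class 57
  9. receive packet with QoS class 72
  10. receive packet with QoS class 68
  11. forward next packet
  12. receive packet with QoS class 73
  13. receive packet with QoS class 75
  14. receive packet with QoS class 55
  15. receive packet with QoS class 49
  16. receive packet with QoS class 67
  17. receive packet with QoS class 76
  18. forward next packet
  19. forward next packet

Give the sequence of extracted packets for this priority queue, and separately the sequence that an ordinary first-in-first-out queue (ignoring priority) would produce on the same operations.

priority queue: 59, 56, 50, 80, 76, 75; FIFO queue: 59, 56, 50, 80, 57, 72

insert 59 → {59}
insert 56 → {59, 56}
insert 50 → {59, 56, 50}
forward next packet → 59; now {56, 50}
forward next packet → 56; now {50}
forward next packet → 50; now {}
insert 80 → {80}
insert 57 → {80, 57}
insert 72 → {80, 72, 57}
insert 68 → {80, 72, 68, 57}
forward next packet → 80; now {72, 68, 57}
insert 73 → {73, 72, 68, 57}
insert 75 → {75, 73, 72, 68, 57}
insert 55 → {75, 73, 72, 68, 57, 55}
insert 49 → {75, 73, 72, 68, 57, 55, 49}
insert 67 → {75, 73, 72, 68, 67, 57, 55, 49}
insert 76 → {76, 75, 73, 72, 68, 67, 57, 55, 49}
forward next packet → 76; now {75, 73, 72, 68, 67, 57, 55, 49}
forward next packet → 75; now {73, 72, 68, 67, 57, 55, 49}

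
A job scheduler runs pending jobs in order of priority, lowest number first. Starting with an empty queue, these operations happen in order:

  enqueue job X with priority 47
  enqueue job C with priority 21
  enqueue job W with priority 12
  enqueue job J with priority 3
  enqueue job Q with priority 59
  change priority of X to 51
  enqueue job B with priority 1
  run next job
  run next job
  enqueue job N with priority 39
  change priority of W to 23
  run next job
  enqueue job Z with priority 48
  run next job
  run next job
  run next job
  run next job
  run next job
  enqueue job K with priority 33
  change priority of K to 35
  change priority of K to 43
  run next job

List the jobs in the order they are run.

B → J → C → W → N → Z → X → Q → K

add X (priority 47) → {X:47}
add C (priority 21) → {C:21, X:47}
add W (priority 12) → {W:12, C:21, X:47}
add J (priority 3) → {J:3, W:12, C:21, X:47}
add Q (priority 59) → {J:3, W:12, C:21, X:47, Q:59}
update X to priority 51 → {J:3, W:12, C:21, X:51, Q:59}
add B (priority 1) → {B:1, J:3, W:12, C:21, X:51, Q:59}
run next job → B; now {J:3, W:12, C:21, X:51, Q:59}
run next job → J; now {W:12, C:21, X:51, Q:59}
add N (priority 39) → {W:12, C:21, N:39, X:51, Q:59}
update W to priority 23 → {C:21, W:23, N:39, X:51, Q:59}
run next job → C; now {W:23, N:39, X:51, Q:59}
add Z (priority 48) → {W:23, N:39, Z:48, X:51, Q:59}
run next job → W; now {N:39, Z:48, X:51, Q:59}
run next job → N; now {Z:48, X:51, Q:59}
run next job → Z; now {X:51, Q:59}
run next job → X; now {Q:59}
run next job → Q; now {}
add K (priority 33) → {K:33}
update K to priority 35 → {K:35}
update K to priority 43 → {K:43}
run next job → K; now {}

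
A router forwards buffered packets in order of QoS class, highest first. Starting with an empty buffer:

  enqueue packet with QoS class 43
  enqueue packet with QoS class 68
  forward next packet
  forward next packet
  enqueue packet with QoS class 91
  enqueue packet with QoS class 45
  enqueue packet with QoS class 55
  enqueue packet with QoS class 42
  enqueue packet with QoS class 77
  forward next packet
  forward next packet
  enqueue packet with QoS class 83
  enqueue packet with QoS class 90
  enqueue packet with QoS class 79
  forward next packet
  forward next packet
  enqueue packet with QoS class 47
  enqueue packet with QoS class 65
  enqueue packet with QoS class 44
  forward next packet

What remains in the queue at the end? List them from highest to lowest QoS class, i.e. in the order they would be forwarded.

[65, 55, 47, 45, 44, 42]

insert 43 → {43}
insert 68 → {68, 43}
forward next packet → 68; now {43}
forward next packet → 43; now {}
insert 91 → {91}
insert 45 → {91, 45}
insert 55 → {91, 55, 45}
insert 42 → {91, 55, 45, 42}
insert 77 → {91, 77, 55, 45, 42}
forward next packet → 91; now {77, 55, 45, 42}
forward next packet → 77; now {55, 45, 42}
insert 83 → {83, 55, 45, 42}
insert 90 → {90, 83, 55, 45, 42}
insert 79 → {90, 83, 79, 55, 45, 42}
forward next packet → 90; now {83, 79, 55, 45, 42}
forward next packet → 83; now {79, 55, 45, 42}
insert 47 → {79, 55, 47, 45, 42}
insert 65 → {79, 65, 55, 47, 45, 42}
insert 44 → {79, 65, 55, 47, 45, 44, 42}
forward next packet → 79; now {65, 55, 47, 45, 44, 42}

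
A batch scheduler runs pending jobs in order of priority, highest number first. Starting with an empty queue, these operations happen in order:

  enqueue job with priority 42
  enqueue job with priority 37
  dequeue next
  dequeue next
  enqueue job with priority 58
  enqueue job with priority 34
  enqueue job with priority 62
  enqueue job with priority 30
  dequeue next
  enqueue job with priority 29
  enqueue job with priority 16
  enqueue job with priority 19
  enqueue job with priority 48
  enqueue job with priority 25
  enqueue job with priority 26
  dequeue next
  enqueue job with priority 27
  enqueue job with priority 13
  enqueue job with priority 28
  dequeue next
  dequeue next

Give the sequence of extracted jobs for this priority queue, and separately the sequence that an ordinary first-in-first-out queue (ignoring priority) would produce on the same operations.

priority queue: 42 → 37 → 62 → 58 → 48 → 34; FIFO queue: 42 → 37 → 58 → 34 → 62 → 30

insert 42 → {42}
insert 37 → {42, 37}
dequeue next → 42; now {37}
dequeue next → 37; now {}
insert 58 → {58}
insert 34 → {58, 34}
insert 62 → {62, 58, 34}
insert 30 → {62, 58, 34, 30}
dequeue next → 62; now {58, 34, 30}
insert 29 → {58, 34, 30, 29}
insert 16 → {58, 34, 30, 29, 16}
insert 19 → {58, 34, 30, 29, 19, 16}
insert 48 → {58, 48, 34, 30, 29, 19, 16}
insert 25 → {58, 48, 34, 30, 29, 25, 19, 16}
insert 26 → {58, 48, 34, 30, 29, 26, 25, 19, 16}
dequeue next → 58; now {48, 34, 30, 29, 26, 25, 19, 16}
insert 27 → {48, 34, 30, 29, 27, 26, 25, 19, 16}
insert 13 → {48, 34, 30, 29, 27, 26, 25, 19, 16, 13}
insert 28 → {48, 34, 30, 29, 28, 27, 26, 25, 19, 16, 13}
dequeue next → 48; now {34, 30, 29, 28, 27, 26, 25, 19, 16, 13}
dequeue next → 34; now {30, 29, 28, 27, 26, 25, 19, 16, 13}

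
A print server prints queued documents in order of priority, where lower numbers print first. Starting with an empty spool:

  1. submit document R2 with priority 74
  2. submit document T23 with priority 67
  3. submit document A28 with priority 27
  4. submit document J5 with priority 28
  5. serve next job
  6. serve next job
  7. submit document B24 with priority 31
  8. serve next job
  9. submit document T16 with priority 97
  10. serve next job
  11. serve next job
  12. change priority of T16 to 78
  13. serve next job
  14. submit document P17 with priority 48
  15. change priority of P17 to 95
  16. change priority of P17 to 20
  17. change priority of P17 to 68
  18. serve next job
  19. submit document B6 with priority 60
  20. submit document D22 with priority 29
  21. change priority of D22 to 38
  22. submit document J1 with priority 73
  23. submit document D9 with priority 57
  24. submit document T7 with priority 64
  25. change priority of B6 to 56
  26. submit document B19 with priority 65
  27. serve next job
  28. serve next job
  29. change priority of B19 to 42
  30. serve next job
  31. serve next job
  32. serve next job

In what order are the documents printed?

add R2 (priority 74) → {R2:74}
add T23 (priority 67) → {T23:67, R2:74}
add A28 (priority 27) → {A28:27, T23:67, R2:74}
add J5 (priority 28) → {A28:27, J5:28, T23:67, R2:74}
serve next job → A28; now {J5:28, T23:67, R2:74}
serve next job → J5; now {T23:67, R2:74}
add B24 (priority 31) → {B24:31, T23:67, R2:74}
serve next job → B24; now {T23:67, R2:74}
add T16 (priority 97) → {T23:67, R2:74, T16:97}
serve next job → T23; now {R2:74, T16:97}
serve next job → R2; now {T16:97}
update T16 to priority 78 → {T16:78}
serve next job → T16; now {}
add P17 (priority 48) → {P17:48}
update P17 to priority 95 → {P17:95}
update P17 to priority 20 → {P17:20}
update P17 to priority 68 → {P17:68}
serve next job → P17; now {}
add B6 (priority 60) → {B6:60}
add D22 (priority 29) → {D22:29, B6:60}
update D22 to priority 38 → {D22:38, B6:60}
add J1 (priority 73) → {D22:38, B6:60, J1:73}
add D9 (priority 57) → {D22:38, D9:57, B6:60, J1:73}
add T7 (priority 64) → {D22:38, D9:57, B6:60, T7:64, J1:73}
update B6 to priority 56 → {D22:38, B6:56, D9:57, T7:64, J1:73}
add B19 (priority 65) → {D22:38, B6:56, D9:57, T7:64, B19:65, J1:73}
serve next job → D22; now {B6:56, D9:57, T7:64, B19:65, J1:73}
serve next job → B6; now {D9:57, T7:64, B19:65, J1:73}
update B19 to priority 42 → {B19:42, D9:57, T7:64, J1:73}
serve next job → B19; now {D9:57, T7:64, J1:73}
serve next job → D9; now {T7:64, J1:73}
serve next job → T7; now {J1:73}

A28 → J5 → B24 → T23 → R2 → T16 → P17 → D22 → B6 → B19 → D9 → T7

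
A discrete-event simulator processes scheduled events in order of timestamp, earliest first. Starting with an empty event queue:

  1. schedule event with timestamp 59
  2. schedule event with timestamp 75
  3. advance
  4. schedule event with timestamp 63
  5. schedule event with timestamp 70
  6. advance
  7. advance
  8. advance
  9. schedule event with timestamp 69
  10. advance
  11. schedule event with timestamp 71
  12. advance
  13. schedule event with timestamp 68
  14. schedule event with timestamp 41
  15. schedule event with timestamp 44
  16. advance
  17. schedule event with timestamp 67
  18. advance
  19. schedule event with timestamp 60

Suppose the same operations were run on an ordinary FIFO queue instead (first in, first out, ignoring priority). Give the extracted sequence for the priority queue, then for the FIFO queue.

priority queue: 59, 63, 70, 75, 69, 71, 41, 44; FIFO queue: 59 → 75 → 63 → 70 → 69 → 71 → 68 → 41

insert 59 → {59}
insert 75 → {59, 75}
advance → 59; now {75}
insert 63 → {63, 75}
insert 70 → {63, 70, 75}
advance → 63; now {70, 75}
advance → 70; now {75}
advance → 75; now {}
insert 69 → {69}
advance → 69; now {}
insert 71 → {71}
advance → 71; now {}
insert 68 → {68}
insert 41 → {41, 68}
insert 44 → {41, 44, 68}
advance → 41; now {44, 68}
insert 67 → {44, 67, 68}
advance → 44; now {67, 68}
insert 60 → {60, 67, 68}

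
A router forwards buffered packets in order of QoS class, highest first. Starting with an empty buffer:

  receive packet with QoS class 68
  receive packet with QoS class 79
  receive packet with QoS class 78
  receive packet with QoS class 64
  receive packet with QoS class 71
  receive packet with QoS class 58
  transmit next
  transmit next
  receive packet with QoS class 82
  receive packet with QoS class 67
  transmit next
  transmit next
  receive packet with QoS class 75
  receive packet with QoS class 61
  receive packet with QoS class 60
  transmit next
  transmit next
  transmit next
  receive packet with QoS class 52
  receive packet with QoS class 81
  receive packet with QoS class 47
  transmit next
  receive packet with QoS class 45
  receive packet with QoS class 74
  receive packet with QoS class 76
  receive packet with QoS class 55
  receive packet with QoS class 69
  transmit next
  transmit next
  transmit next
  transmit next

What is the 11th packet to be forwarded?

69

insert 68 → {68}
insert 79 → {79, 68}
insert 78 → {79, 78, 68}
insert 64 → {79, 78, 68, 64}
insert 71 → {79, 78, 71, 68, 64}
insert 58 → {79, 78, 71, 68, 64, 58}
transmit next → 79; now {78, 71, 68, 64, 58}
transmit next → 78; now {71, 68, 64, 58}
insert 82 → {82, 71, 68, 64, 58}
insert 67 → {82, 71, 68, 67, 64, 58}
transmit next → 82; now {71, 68, 67, 64, 58}
transmit next → 71; now {68, 67, 64, 58}
insert 75 → {75, 68, 67, 64, 58}
insert 61 → {75, 68, 67, 64, 61, 58}
insert 60 → {75, 68, 67, 64, 61, 60, 58}
transmit next → 75; now {68, 67, 64, 61, 60, 58}
transmit next → 68; now {67, 64, 61, 60, 58}
transmit next → 67; now {64, 61, 60, 58}
insert 52 → {64, 61, 60, 58, 52}
insert 81 → {81, 64, 61, 60, 58, 52}
insert 47 → {81, 64, 61, 60, 58, 52, 47}
transmit next → 81; now {64, 61, 60, 58, 52, 47}
insert 45 → {64, 61, 60, 58, 52, 47, 45}
insert 74 → {74, 64, 61, 60, 58, 52, 47, 45}
insert 76 → {76, 74, 64, 61, 60, 58, 52, 47, 45}
insert 55 → {76, 74, 64, 61, 60, 58, 55, 52, 47, 45}
insert 69 → {76, 74, 69, 64, 61, 60, 58, 55, 52, 47, 45}
transmit next → 76; now {74, 69, 64, 61, 60, 58, 55, 52, 47, 45}
transmit next → 74; now {69, 64, 61, 60, 58, 55, 52, 47, 45}
transmit next → 69; now {64, 61, 60, 58, 55, 52, 47, 45}
transmit next → 64; now {61, 60, 58, 55, 52, 47, 45}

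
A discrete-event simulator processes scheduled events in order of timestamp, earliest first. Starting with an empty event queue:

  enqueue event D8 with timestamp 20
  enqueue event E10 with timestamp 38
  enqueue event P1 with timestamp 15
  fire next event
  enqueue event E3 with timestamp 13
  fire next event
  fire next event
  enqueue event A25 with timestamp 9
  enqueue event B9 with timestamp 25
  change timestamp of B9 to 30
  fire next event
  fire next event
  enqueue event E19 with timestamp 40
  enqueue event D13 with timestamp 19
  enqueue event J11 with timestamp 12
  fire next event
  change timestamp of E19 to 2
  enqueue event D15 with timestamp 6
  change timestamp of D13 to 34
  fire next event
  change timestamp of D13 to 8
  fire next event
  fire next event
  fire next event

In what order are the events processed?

[P1, E3, D8, A25, B9, J11, E19, D15, D13, E10]

add D8 (timestamp 20) → {D8:20}
add E10 (timestamp 38) → {D8:20, E10:38}
add P1 (timestamp 15) → {P1:15, D8:20, E10:38}
fire next event → P1; now {D8:20, E10:38}
add E3 (timestamp 13) → {E3:13, D8:20, E10:38}
fire next event → E3; now {D8:20, E10:38}
fire next event → D8; now {E10:38}
add A25 (timestamp 9) → {A25:9, E10:38}
add B9 (timestamp 25) → {A25:9, B9:25, E10:38}
update B9 to timestamp 30 → {A25:9, B9:30, E10:38}
fire next event → A25; now {B9:30, E10:38}
fire next event → B9; now {E10:38}
add E19 (timestamp 40) → {E10:38, E19:40}
add D13 (timestamp 19) → {D13:19, E10:38, E19:40}
add J11 (timestamp 12) → {J11:12, D13:19, E10:38, E19:40}
fire next event → J11; now {D13:19, E10:38, E19:40}
update E19 to timestamp 2 → {E19:2, D13:19, E10:38}
add D15 (timestamp 6) → {E19:2, D15:6, D13:19, E10:38}
update D13 to timestamp 34 → {E19:2, D15:6, D13:34, E10:38}
fire next event → E19; now {D15:6, D13:34, E10:38}
update D13 to timestamp 8 → {D15:6, D13:8, E10:38}
fire next event → D15; now {D13:8, E10:38}
fire next event → D13; now {E10:38}
fire next event → E10; now {}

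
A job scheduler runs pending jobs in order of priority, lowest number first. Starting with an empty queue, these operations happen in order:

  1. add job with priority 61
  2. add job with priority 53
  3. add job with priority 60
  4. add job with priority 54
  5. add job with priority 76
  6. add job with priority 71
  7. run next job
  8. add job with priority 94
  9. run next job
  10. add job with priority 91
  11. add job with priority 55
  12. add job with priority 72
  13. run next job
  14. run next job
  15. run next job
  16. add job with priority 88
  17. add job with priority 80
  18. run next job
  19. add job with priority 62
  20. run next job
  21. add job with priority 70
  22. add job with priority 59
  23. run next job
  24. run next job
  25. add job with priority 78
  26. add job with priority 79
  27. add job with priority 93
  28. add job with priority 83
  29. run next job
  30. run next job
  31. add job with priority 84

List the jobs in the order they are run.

53, 54, 55, 60, 61, 71, 62, 59, 70, 72, 76

insert 61 → {61}
insert 53 → {53, 61}
insert 60 → {53, 60, 61}
insert 54 → {53, 54, 60, 61}
insert 76 → {53, 54, 60, 61, 76}
insert 71 → {53, 54, 60, 61, 71, 76}
run next job → 53; now {54, 60, 61, 71, 76}
insert 94 → {54, 60, 61, 71, 76, 94}
run next job → 54; now {60, 61, 71, 76, 94}
insert 91 → {60, 61, 71, 76, 91, 94}
insert 55 → {55, 60, 61, 71, 76, 91, 94}
insert 72 → {55, 60, 61, 71, 72, 76, 91, 94}
run next job → 55; now {60, 61, 71, 72, 76, 91, 94}
run next job → 60; now {61, 71, 72, 76, 91, 94}
run next job → 61; now {71, 72, 76, 91, 94}
insert 88 → {71, 72, 76, 88, 91, 94}
insert 80 → {71, 72, 76, 80, 88, 91, 94}
run next job → 71; now {72, 76, 80, 88, 91, 94}
insert 62 → {62, 72, 76, 80, 88, 91, 94}
run next job → 62; now {72, 76, 80, 88, 91, 94}
insert 70 → {70, 72, 76, 80, 88, 91, 94}
insert 59 → {59, 70, 72, 76, 80, 88, 91, 94}
run next job → 59; now {70, 72, 76, 80, 88, 91, 94}
run next job → 70; now {72, 76, 80, 88, 91, 94}
insert 78 → {72, 76, 78, 80, 88, 91, 94}
insert 79 → {72, 76, 78, 79, 80, 88, 91, 94}
insert 93 → {72, 76, 78, 79, 80, 88, 91, 93, 94}
insert 83 → {72, 76, 78, 79, 80, 83, 88, 91, 93, 94}
run next job → 72; now {76, 78, 79, 80, 83, 88, 91, 93, 94}
run next job → 76; now {78, 79, 80, 83, 88, 91, 93, 94}
insert 84 → {78, 79, 80, 83, 84, 88, 91, 93, 94}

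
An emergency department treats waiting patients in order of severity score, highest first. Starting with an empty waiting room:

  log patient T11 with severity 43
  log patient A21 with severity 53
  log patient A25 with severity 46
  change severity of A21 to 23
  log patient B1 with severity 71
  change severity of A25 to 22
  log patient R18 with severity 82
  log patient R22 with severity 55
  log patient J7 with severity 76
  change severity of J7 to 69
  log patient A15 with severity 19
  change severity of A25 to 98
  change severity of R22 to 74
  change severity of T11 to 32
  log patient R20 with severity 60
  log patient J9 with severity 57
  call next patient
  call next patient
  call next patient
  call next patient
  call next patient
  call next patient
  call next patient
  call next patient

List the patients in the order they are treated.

[A25, R18, R22, B1, J7, R20, J9, T11]

add T11 (severity 43) → {T11:43}
add A21 (severity 53) → {A21:53, T11:43}
add A25 (severity 46) → {A21:53, A25:46, T11:43}
update A21 to severity 23 → {A25:46, T11:43, A21:23}
add B1 (severity 71) → {B1:71, A25:46, T11:43, A21:23}
update A25 to severity 22 → {B1:71, T11:43, A21:23, A25:22}
add R18 (severity 82) → {R18:82, B1:71, T11:43, A21:23, A25:22}
add R22 (severity 55) → {R18:82, B1:71, R22:55, T11:43, A21:23, A25:22}
add J7 (severity 76) → {R18:82, J7:76, B1:71, R22:55, T11:43, A21:23, A25:22}
update J7 to severity 69 → {R18:82, B1:71, J7:69, R22:55, T11:43, A21:23, A25:22}
add A15 (severity 19) → {R18:82, B1:71, J7:69, R22:55, T11:43, A21:23, A25:22, A15:19}
update A25 to severity 98 → {A25:98, R18:82, B1:71, J7:69, R22:55, T11:43, A21:23, A15:19}
update R22 to severity 74 → {A25:98, R18:82, R22:74, B1:71, J7:69, T11:43, A21:23, A15:19}
update T11 to severity 32 → {A25:98, R18:82, R22:74, B1:71, J7:69, T11:32, A21:23, A15:19}
add R20 (severity 60) → {A25:98, R18:82, R22:74, B1:71, J7:69, R20:60, T11:32, A21:23, A15:19}
add J9 (severity 57) → {A25:98, R18:82, R22:74, B1:71, J7:69, R20:60, J9:57, T11:32, A21:23, A15:19}
call next patient → A25; now {R18:82, R22:74, B1:71, J7:69, R20:60, J9:57, T11:32, A21:23, A15:19}
call next patient → R18; now {R22:74, B1:71, J7:69, R20:60, J9:57, T11:32, A21:23, A15:19}
call next patient → R22; now {B1:71, J7:69, R20:60, J9:57, T11:32, A21:23, A15:19}
call next patient → B1; now {J7:69, R20:60, J9:57, T11:32, A21:23, A15:19}
call next patient → J7; now {R20:60, J9:57, T11:32, A21:23, A15:19}
call next patient → R20; now {J9:57, T11:32, A21:23, A15:19}
call next patient → J9; now {T11:32, A21:23, A15:19}
call next patient → T11; now {A21:23, A15:19}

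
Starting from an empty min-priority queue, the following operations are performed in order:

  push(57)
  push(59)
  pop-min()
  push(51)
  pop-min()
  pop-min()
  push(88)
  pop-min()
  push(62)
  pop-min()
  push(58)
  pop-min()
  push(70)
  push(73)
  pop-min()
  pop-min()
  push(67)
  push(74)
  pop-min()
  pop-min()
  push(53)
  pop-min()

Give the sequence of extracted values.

[57, 51, 59, 88, 62, 58, 70, 73, 67, 74, 53]

insert 57 → {57}
insert 59 → {57, 59}
pop-min → 57; now {59}
insert 51 → {51, 59}
pop-min → 51; now {59}
pop-min → 59; now {}
insert 88 → {88}
pop-min → 88; now {}
insert 62 → {62}
pop-min → 62; now {}
insert 58 → {58}
pop-min → 58; now {}
insert 70 → {70}
insert 73 → {70, 73}
pop-min → 70; now {73}
pop-min → 73; now {}
insert 67 → {67}
insert 74 → {67, 74}
pop-min → 67; now {74}
pop-min → 74; now {}
insert 53 → {53}
pop-min → 53; now {}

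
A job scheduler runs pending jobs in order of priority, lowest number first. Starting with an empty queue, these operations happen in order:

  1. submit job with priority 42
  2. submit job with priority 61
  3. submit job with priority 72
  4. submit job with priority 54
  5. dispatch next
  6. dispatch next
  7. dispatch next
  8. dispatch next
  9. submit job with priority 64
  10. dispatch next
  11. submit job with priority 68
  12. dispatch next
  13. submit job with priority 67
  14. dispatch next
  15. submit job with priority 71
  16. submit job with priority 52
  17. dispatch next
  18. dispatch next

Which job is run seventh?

insert 42 → {42}
insert 61 → {42, 61}
insert 72 → {42, 61, 72}
insert 54 → {42, 54, 61, 72}
dispatch next → 42; now {54, 61, 72}
dispatch next → 54; now {61, 72}
dispatch next → 61; now {72}
dispatch next → 72; now {}
insert 64 → {64}
dispatch next → 64; now {}
insert 68 → {68}
dispatch next → 68; now {}
insert 67 → {67}
dispatch next → 67; now {}
insert 71 → {71}
insert 52 → {52, 71}
dispatch next → 52; now {71}
dispatch next → 71; now {}

67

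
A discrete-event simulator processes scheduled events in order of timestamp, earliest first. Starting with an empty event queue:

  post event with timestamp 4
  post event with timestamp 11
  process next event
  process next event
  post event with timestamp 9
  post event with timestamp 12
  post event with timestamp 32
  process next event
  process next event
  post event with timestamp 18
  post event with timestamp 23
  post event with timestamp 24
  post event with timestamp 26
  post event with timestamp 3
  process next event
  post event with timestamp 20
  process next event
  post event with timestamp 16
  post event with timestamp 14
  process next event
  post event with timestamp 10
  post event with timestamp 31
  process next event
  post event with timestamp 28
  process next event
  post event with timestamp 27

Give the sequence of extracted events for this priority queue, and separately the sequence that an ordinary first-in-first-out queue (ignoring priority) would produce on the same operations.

insert 4 → {4}
insert 11 → {4, 11}
process next event → 4; now {11}
process next event → 11; now {}
insert 9 → {9}
insert 12 → {9, 12}
insert 32 → {9, 12, 32}
process next event → 9; now {12, 32}
process next event → 12; now {32}
insert 18 → {18, 32}
insert 23 → {18, 23, 32}
insert 24 → {18, 23, 24, 32}
insert 26 → {18, 23, 24, 26, 32}
insert 3 → {3, 18, 23, 24, 26, 32}
process next event → 3; now {18, 23, 24, 26, 32}
insert 20 → {18, 20, 23, 24, 26, 32}
process next event → 18; now {20, 23, 24, 26, 32}
insert 16 → {16, 20, 23, 24, 26, 32}
insert 14 → {14, 16, 20, 23, 24, 26, 32}
process next event → 14; now {16, 20, 23, 24, 26, 32}
insert 10 → {10, 16, 20, 23, 24, 26, 32}
insert 31 → {10, 16, 20, 23, 24, 26, 31, 32}
process next event → 10; now {16, 20, 23, 24, 26, 31, 32}
insert 28 → {16, 20, 23, 24, 26, 28, 31, 32}
process next event → 16; now {20, 23, 24, 26, 28, 31, 32}
insert 27 → {20, 23, 24, 26, 27, 28, 31, 32}

priority queue: [4, 11, 9, 12, 3, 18, 14, 10, 16]; FIFO queue: [4, 11, 9, 12, 32, 18, 23, 24, 26]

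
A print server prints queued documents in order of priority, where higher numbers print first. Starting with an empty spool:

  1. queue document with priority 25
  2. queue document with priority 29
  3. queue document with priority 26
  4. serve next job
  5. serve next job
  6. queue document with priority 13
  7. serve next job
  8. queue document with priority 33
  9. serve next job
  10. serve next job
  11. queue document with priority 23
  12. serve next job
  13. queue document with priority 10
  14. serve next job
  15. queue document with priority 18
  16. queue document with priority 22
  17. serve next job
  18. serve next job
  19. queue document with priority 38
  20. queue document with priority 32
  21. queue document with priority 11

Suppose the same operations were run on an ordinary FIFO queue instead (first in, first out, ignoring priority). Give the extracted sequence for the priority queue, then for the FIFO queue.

insert 25 → {25}
insert 29 → {29, 25}
insert 26 → {29, 26, 25}
serve next job → 29; now {26, 25}
serve next job → 26; now {25}
insert 13 → {25, 13}
serve next job → 25; now {13}
insert 33 → {33, 13}
serve next job → 33; now {13}
serve next job → 13; now {}
insert 23 → {23}
serve next job → 23; now {}
insert 10 → {10}
serve next job → 10; now {}
insert 18 → {18}
insert 22 → {22, 18}
serve next job → 22; now {18}
serve next job → 18; now {}
insert 38 → {38}
insert 32 → {38, 32}
insert 11 → {38, 32, 11}

priority queue: [29, 26, 25, 33, 13, 23, 10, 22, 18]; FIFO queue: 25, 29, 26, 13, 33, 23, 10, 18, 22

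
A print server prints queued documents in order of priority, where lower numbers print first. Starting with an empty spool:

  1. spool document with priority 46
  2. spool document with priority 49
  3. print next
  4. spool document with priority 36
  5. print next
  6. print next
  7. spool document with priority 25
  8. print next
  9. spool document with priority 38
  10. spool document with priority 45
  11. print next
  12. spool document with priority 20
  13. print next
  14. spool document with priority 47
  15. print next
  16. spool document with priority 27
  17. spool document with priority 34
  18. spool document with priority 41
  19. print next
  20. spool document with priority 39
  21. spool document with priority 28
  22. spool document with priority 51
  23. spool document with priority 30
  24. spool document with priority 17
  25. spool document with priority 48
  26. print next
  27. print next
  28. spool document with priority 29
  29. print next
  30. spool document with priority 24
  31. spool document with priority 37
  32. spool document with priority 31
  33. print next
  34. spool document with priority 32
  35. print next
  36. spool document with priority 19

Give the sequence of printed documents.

insert 46 → {46}
insert 49 → {46, 49}
print next → 46; now {49}
insert 36 → {36, 49}
print next → 36; now {49}
print next → 49; now {}
insert 25 → {25}
print next → 25; now {}
insert 38 → {38}
insert 45 → {38, 45}
print next → 38; now {45}
insert 20 → {20, 45}
print next → 20; now {45}
insert 47 → {45, 47}
print next → 45; now {47}
insert 27 → {27, 47}
insert 34 → {27, 34, 47}
insert 41 → {27, 34, 41, 47}
print next → 27; now {34, 41, 47}
insert 39 → {34, 39, 41, 47}
insert 28 → {28, 34, 39, 41, 47}
insert 51 → {28, 34, 39, 41, 47, 51}
insert 30 → {28, 30, 34, 39, 41, 47, 51}
insert 17 → {17, 28, 30, 34, 39, 41, 47, 51}
insert 48 → {17, 28, 30, 34, 39, 41, 47, 48, 51}
print next → 17; now {28, 30, 34, 39, 41, 47, 48, 51}
print next → 28; now {30, 34, 39, 41, 47, 48, 51}
insert 29 → {29, 30, 34, 39, 41, 47, 48, 51}
print next → 29; now {30, 34, 39, 41, 47, 48, 51}
insert 24 → {24, 30, 34, 39, 41, 47, 48, 51}
insert 37 → {24, 30, 34, 37, 39, 41, 47, 48, 51}
insert 31 → {24, 30, 31, 34, 37, 39, 41, 47, 48, 51}
print next → 24; now {30, 31, 34, 37, 39, 41, 47, 48, 51}
insert 32 → {30, 31, 32, 34, 37, 39, 41, 47, 48, 51}
print next → 30; now {31, 32, 34, 37, 39, 41, 47, 48, 51}
insert 19 → {19, 31, 32, 34, 37, 39, 41, 47, 48, 51}

46 → 36 → 49 → 25 → 38 → 20 → 45 → 27 → 17 → 28 → 29 → 24 → 30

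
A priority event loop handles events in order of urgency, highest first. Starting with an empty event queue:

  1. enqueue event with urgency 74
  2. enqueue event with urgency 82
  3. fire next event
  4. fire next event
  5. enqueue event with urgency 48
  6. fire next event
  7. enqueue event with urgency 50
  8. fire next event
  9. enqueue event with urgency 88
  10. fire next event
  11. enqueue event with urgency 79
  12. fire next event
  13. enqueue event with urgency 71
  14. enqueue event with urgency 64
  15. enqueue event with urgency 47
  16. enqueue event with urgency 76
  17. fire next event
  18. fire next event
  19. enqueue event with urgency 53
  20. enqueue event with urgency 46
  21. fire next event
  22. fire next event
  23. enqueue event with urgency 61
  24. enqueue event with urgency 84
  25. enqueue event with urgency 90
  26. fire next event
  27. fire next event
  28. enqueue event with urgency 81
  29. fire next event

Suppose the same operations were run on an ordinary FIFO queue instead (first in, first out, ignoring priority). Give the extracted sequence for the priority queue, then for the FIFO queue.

insert 74 → {74}
insert 82 → {82, 74}
fire next event → 82; now {74}
fire next event → 74; now {}
insert 48 → {48}
fire next event → 48; now {}
insert 50 → {50}
fire next event → 50; now {}
insert 88 → {88}
fire next event → 88; now {}
insert 79 → {79}
fire next event → 79; now {}
insert 71 → {71}
insert 64 → {71, 64}
insert 47 → {71, 64, 47}
insert 76 → {76, 71, 64, 47}
fire next event → 76; now {71, 64, 47}
fire next event → 71; now {64, 47}
insert 53 → {64, 53, 47}
insert 46 → {64, 53, 47, 46}
fire next event → 64; now {53, 47, 46}
fire next event → 53; now {47, 46}
insert 61 → {61, 47, 46}
insert 84 → {84, 61, 47, 46}
insert 90 → {90, 84, 61, 47, 46}
fire next event → 90; now {84, 61, 47, 46}
fire next event → 84; now {61, 47, 46}
insert 81 → {81, 61, 47, 46}
fire next event → 81; now {61, 47, 46}

priority queue: 82 → 74 → 48 → 50 → 88 → 79 → 76 → 71 → 64 → 53 → 90 → 84 → 81; FIFO queue: 74, 82, 48, 50, 88, 79, 71, 64, 47, 76, 53, 46, 61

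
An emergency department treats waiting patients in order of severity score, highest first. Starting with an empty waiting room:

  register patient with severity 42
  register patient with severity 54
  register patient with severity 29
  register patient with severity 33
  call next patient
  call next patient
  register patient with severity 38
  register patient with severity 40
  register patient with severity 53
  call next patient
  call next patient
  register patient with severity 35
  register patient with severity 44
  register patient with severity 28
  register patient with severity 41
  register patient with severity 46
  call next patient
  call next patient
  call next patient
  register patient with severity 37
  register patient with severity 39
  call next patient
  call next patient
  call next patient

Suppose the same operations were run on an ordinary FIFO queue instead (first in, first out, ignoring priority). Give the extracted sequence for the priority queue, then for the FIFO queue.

insert 42 → {42}
insert 54 → {54, 42}
insert 29 → {54, 42, 29}
insert 33 → {54, 42, 33, 29}
call next patient → 54; now {42, 33, 29}
call next patient → 42; now {33, 29}
insert 38 → {38, 33, 29}
insert 40 → {40, 38, 33, 29}
insert 53 → {53, 40, 38, 33, 29}
call next patient → 53; now {40, 38, 33, 29}
call next patient → 40; now {38, 33, 29}
insert 35 → {38, 35, 33, 29}
insert 44 → {44, 38, 35, 33, 29}
insert 28 → {44, 38, 35, 33, 29, 28}
insert 41 → {44, 41, 38, 35, 33, 29, 28}
insert 46 → {46, 44, 41, 38, 35, 33, 29, 28}
call next patient → 46; now {44, 41, 38, 35, 33, 29, 28}
call next patient → 44; now {41, 38, 35, 33, 29, 28}
call next patient → 41; now {38, 35, 33, 29, 28}
insert 37 → {38, 37, 35, 33, 29, 28}
insert 39 → {39, 38, 37, 35, 33, 29, 28}
call next patient → 39; now {38, 37, 35, 33, 29, 28}
call next patient → 38; now {37, 35, 33, 29, 28}
call next patient → 37; now {35, 33, 29, 28}

priority queue: [54, 42, 53, 40, 46, 44, 41, 39, 38, 37]; FIFO queue: 42, 54, 29, 33, 38, 40, 53, 35, 44, 28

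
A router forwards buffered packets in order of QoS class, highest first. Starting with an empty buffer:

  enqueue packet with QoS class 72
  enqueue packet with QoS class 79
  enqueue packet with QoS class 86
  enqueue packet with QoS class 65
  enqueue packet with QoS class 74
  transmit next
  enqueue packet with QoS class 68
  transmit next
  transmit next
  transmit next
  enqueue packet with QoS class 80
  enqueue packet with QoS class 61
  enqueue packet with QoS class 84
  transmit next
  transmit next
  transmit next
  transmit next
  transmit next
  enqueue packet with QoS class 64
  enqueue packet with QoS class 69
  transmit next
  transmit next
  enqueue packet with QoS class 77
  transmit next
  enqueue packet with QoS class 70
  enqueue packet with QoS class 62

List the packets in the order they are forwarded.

86, 79, 74, 72, 84, 80, 68, 65, 61, 69, 64, 77

insert 72 → {72}
insert 79 → {79, 72}
insert 86 → {86, 79, 72}
insert 65 → {86, 79, 72, 65}
insert 74 → {86, 79, 74, 72, 65}
transmit next → 86; now {79, 74, 72, 65}
insert 68 → {79, 74, 72, 68, 65}
transmit next → 79; now {74, 72, 68, 65}
transmit next → 74; now {72, 68, 65}
transmit next → 72; now {68, 65}
insert 80 → {80, 68, 65}
insert 61 → {80, 68, 65, 61}
insert 84 → {84, 80, 68, 65, 61}
transmit next → 84; now {80, 68, 65, 61}
transmit next → 80; now {68, 65, 61}
transmit next → 68; now {65, 61}
transmit next → 65; now {61}
transmit next → 61; now {}
insert 64 → {64}
insert 69 → {69, 64}
transmit next → 69; now {64}
transmit next → 64; now {}
insert 77 → {77}
transmit next → 77; now {}
insert 70 → {70}
insert 62 → {70, 62}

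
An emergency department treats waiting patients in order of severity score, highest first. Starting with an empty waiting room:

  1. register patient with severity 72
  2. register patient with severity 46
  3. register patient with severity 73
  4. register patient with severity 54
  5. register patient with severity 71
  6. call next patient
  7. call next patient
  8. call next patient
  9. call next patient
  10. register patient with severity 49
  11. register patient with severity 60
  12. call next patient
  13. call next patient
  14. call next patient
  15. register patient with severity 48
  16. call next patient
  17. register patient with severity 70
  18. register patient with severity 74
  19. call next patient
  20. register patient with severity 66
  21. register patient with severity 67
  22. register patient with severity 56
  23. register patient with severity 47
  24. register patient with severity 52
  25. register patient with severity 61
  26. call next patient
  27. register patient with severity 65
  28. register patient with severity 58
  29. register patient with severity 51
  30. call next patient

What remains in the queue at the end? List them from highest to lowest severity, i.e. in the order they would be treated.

[66, 65, 61, 58, 56, 52, 51, 47]

insert 72 → {72}
insert 46 → {72, 46}
insert 73 → {73, 72, 46}
insert 54 → {73, 72, 54, 46}
insert 71 → {73, 72, 71, 54, 46}
call next patient → 73; now {72, 71, 54, 46}
call next patient → 72; now {71, 54, 46}
call next patient → 71; now {54, 46}
call next patient → 54; now {46}
insert 49 → {49, 46}
insert 60 → {60, 49, 46}
call next patient → 60; now {49, 46}
call next patient → 49; now {46}
call next patient → 46; now {}
insert 48 → {48}
call next patient → 48; now {}
insert 70 → {70}
insert 74 → {74, 70}
call next patient → 74; now {70}
insert 66 → {70, 66}
insert 67 → {70, 67, 66}
insert 56 → {70, 67, 66, 56}
insert 47 → {70, 67, 66, 56, 47}
insert 52 → {70, 67, 66, 56, 52, 47}
insert 61 → {70, 67, 66, 61, 56, 52, 47}
call next patient → 70; now {67, 66, 61, 56, 52, 47}
insert 65 → {67, 66, 65, 61, 56, 52, 47}
insert 58 → {67, 66, 65, 61, 58, 56, 52, 47}
insert 51 → {67, 66, 65, 61, 58, 56, 52, 51, 47}
call next patient → 67; now {66, 65, 61, 58, 56, 52, 51, 47}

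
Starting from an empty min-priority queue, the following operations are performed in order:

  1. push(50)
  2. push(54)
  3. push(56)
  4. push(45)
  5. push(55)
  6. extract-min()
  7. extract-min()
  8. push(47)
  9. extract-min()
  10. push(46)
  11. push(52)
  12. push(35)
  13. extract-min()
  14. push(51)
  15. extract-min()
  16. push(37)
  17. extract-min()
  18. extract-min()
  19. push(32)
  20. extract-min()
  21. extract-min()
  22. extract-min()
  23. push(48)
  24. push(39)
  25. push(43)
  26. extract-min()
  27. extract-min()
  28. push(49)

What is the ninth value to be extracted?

52

insert 50 → {50}
insert 54 → {50, 54}
insert 56 → {50, 54, 56}
insert 45 → {45, 50, 54, 56}
insert 55 → {45, 50, 54, 55, 56}
extract-min → 45; now {50, 54, 55, 56}
extract-min → 50; now {54, 55, 56}
insert 47 → {47, 54, 55, 56}
extract-min → 47; now {54, 55, 56}
insert 46 → {46, 54, 55, 56}
insert 52 → {46, 52, 54, 55, 56}
insert 35 → {35, 46, 52, 54, 55, 56}
extract-min → 35; now {46, 52, 54, 55, 56}
insert 51 → {46, 51, 52, 54, 55, 56}
extract-min → 46; now {51, 52, 54, 55, 56}
insert 37 → {37, 51, 52, 54, 55, 56}
extract-min → 37; now {51, 52, 54, 55, 56}
extract-min → 51; now {52, 54, 55, 56}
insert 32 → {32, 52, 54, 55, 56}
extract-min → 32; now {52, 54, 55, 56}
extract-min → 52; now {54, 55, 56}
extract-min → 54; now {55, 56}
insert 48 → {48, 55, 56}
insert 39 → {39, 48, 55, 56}
insert 43 → {39, 43, 48, 55, 56}
extract-min → 39; now {43, 48, 55, 56}
extract-min → 43; now {48, 55, 56}
insert 49 → {48, 49, 55, 56}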